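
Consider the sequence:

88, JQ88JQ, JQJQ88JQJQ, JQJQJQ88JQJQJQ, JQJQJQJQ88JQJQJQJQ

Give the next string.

Each term wraps the previous one in JQ on the left and JQ on the right.
Applying this once more to JQJQJQJQ88JQJQJQJQ:

JQJQJQJQJQ88JQJQJQJQJQ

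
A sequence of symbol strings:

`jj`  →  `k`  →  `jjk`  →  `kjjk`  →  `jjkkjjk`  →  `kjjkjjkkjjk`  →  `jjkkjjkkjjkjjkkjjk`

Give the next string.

This is a Fibonacci-style word recurrence s(k) = s(k−2)·s(k−1): e.g. jj·k = jjk.
Continuing: kjjkjjkkjjk · jjkkjjkkjjkjjkkjjk gives term 8.

kjjkjjkkjjkjjkkjjkkjjkjjkkjjk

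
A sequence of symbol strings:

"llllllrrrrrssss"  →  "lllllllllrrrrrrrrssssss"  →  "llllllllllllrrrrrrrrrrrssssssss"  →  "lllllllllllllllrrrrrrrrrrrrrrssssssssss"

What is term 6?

lllllllllllllllllllllrrrrrrrrrrrrrrrrrrrrssssssssssssss

Term n consists of 3n l's, followed by 3n-1 r's, followed by 2n s's, where the shown terms are n = 2, 3, 4, 5.
At n = 7 the blocks have lengths 21, 20, 14.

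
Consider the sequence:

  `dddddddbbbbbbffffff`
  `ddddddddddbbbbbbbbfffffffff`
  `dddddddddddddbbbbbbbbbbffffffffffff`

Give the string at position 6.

Each string has the form d^{3n+1} b^{2n+2} f^{3n}, where the shown terms are n = 2, 3, 4.
For term 6, n = 7, so the run lengths are 22, 16, 21.

ddddddddddddddddddddddbbbbbbbbbbbbbbbbfffffffffffffffffffff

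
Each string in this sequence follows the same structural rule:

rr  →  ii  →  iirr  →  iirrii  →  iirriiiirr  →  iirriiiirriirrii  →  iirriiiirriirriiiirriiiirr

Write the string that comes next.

Each term (from the third on) is the previous term followed by the one before it: term 3 = ii·rr = iirr.
The next term joins iirriiiirriirriiiirriiiirr and iirriiiirriirrii.

iirriiiirriirriiiirriiiirriirriiiirriirrii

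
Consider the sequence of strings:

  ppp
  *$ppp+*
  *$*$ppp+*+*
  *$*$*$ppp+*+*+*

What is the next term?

s(k+1) = *$·s(k)·+*, so each term gains *$ as a prefix and +* as a suffix.
Applying this once more to *$*$*$ppp+*+*+*:

*$*$*$*$ppp+*+*+*+*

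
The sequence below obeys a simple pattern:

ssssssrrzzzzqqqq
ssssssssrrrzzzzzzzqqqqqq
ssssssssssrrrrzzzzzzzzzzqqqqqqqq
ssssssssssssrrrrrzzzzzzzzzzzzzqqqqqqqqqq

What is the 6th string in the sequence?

Each string has the form s^{2n+2} r^{n} z^{3n-2} q^{2n}, where the shown terms are n = 2, 3, 4, 5.
For term 6, n = 7, so the run lengths are 16, 7, 19, 14.

ssssssssssssssssrrrrrrrzzzzzzzzzzzzzzzzzzzqqqqqqqqqqqqqq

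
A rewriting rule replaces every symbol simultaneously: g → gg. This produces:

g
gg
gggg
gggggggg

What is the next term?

Rewriting each symbol of gggggggg: g→gg, g→gg, g→gg, g→gg, g→gg, g→gg, g→gg, g→gg, which concatenates to gg gg gg gg gg gg gg gg.

gggggggggggggggg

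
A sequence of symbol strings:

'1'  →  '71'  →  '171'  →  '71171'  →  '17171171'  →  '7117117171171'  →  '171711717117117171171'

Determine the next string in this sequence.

Each term (from the third on) is the two preceding terms concatenated in order: term 3 = 1·71 = 171.
Continuing: 7117117171171 · 171711717117117171171 gives term 8.

7117117171171171711717117117171171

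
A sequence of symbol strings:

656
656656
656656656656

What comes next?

Each string is two copies of the previous one concatenated.
Doubling 656656656656:

656656656656656656656656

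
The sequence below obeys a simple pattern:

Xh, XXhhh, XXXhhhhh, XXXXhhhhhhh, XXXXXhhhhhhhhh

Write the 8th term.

Term n consists of n X's, followed by 2n-1 h's (n = 1, 2, …).
Setting n = 8 gives 8, 15 characters in each block.

XXXXXXXXhhhhhhhhhhhhhhh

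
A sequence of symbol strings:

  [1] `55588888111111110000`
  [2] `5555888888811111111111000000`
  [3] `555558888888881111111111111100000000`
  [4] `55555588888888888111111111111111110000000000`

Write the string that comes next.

5555555888888888888811111111111111111111000000000000

Reading off run lengths: 5 runs 3, 4, 5, 6; 8 runs 5, 7, 9, 11; 1 runs 8, 11, 14, 17; 0 runs 4, 6, 8, 10 — each is linear in n, where the shown terms are n = 2, 3, 4, 5.
At n = 6 the blocks have lengths 7, 13, 20, 12.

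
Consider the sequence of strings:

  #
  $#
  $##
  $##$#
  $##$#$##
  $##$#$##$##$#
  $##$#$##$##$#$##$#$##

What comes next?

This is a Fibonacci-style word recurrence s(k) = s(k−1)·s(k−2): e.g. $#·# = $##.
The next term joins $##$#$##$##$#$##$#$## and $##$#$##$##$#.

$##$#$##$##$#$##$#$##$##$#$##$##$#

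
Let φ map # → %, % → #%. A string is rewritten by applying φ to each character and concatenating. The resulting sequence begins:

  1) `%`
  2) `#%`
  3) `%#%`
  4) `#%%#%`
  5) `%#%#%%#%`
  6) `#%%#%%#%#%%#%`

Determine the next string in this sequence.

Rewriting the 13 symbols of #%%#%%#%#%%#% one by one yields % #% #% % #% #% % #% % #% #% % #%; concatenated:

%#%#%%#%#%%#%%#%#%%#%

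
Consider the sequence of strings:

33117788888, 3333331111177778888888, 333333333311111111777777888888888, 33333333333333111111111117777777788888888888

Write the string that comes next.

3333333333333333331111111111111177777777778888888888888

Term n consists of 4n-2 3's, followed by 3n-1 1's, followed by 2n 7's, followed by 2n+3 8's (n = 1, 2, …).
For the next term, n = 5, so the run lengths are 18, 14, 10, 13.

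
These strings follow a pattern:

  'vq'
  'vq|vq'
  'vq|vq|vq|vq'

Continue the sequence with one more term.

vq|vq|vq|vq|vq|vq|vq|vq

s(k+1) = s(k)·|·s(k) — each term doubles the last with '|' between the halves.
So the next term is two copies of vq|vq|vq|vq with '|' between the halves.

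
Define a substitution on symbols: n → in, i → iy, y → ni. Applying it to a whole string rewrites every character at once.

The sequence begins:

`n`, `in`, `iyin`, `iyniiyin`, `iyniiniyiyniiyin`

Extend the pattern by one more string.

iyniiniyiyiniyniiyniiniyiyniiyin

Applying the rule to each of the 16 symbols of iyniiniyiyniiyin gives the pieces iy ni in iy iy in iy ni iy ni in iy iy ni iy in, which concatenate to the answer.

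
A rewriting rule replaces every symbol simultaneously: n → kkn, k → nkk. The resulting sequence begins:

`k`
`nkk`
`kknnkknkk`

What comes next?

Expanding kknnkknkk: k→nkk, k→nkk, n→kkn, n→kkn, k→nkk, k→nkk, n→kkn, k→nkk, k→nkk. Concatenated: nkk nkk kkn kkn nkk nkk kkn nkk nkk.

nkknkkkknkknnkknkkkknnkknkk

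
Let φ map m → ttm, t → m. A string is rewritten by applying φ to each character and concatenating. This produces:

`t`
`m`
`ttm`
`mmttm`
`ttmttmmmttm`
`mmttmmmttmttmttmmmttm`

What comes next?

ttmttmmmttmttmttmmmttmmmttmmmttmttmttmmmttm

Replace each of the 21 characters of mmttmmmttmttmttmmmttm in place — ttm ttm m m ttm ttm ttm m m ttm m m ttm m m ttm ttm ttm m m ttm — and concatenate.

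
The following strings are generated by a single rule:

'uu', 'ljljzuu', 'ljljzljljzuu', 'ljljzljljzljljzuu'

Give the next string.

Every step adds ljljz at the front: s(k+1) = ljljz·s(k).
So the next term is ljljz·ljljzljljzljljzuu.

ljljzljljzljljzljljzuu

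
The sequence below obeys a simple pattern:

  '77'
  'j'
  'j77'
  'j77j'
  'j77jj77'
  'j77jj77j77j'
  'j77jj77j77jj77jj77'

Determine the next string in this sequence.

j77jj77j77jj77jj77j77jj77j77j

From term 3 onward, concatenate the last term with the second-to-last: j·77 = j77, j77·j = j77j, …
So term 8 is j77jj77j77jj77jj77·j77jj77j77j.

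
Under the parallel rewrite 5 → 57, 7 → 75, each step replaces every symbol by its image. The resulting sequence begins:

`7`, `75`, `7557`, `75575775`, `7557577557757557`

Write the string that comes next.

75575775577575575775755775575775

φ(7557577557757557) expands symbol-by-symbol to 75 57 57 75 57 75 75 57 57 75 75 57 75 57 57 75; joining the 16 pieces gives the next term.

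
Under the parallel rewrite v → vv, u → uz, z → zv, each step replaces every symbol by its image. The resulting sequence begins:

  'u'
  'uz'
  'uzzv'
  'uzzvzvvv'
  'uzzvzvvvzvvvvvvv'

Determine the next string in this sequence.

Rewriting the 16 symbols of uzzvzvvvzvvvvvvv one by one yields uz zv zv vv zv vv vv vv zv vv vv vv vv vv vv vv; concatenated:

uzzvzvvvzvvvvvvvzvvvvvvvvvvvvvvv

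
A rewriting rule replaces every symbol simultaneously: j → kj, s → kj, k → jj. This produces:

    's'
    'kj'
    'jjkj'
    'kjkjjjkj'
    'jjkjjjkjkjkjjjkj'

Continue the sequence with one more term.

Replace each of the 16 characters of jjkjjjkjkjkjjjkj in place — kj kj jj kj kj kj jj kj jj kj jj kj kj kj jj kj — and concatenate.

kjkjjjkjkjkjjjkjjjkjjjkjkjkjjjkj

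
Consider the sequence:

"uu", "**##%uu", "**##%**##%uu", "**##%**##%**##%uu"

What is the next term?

Every step adds **##% at the front: s(k+1) = **##%·s(k).
Applying this once more to **##%**##%**##%uu:

**##%**##%**##%**##%uu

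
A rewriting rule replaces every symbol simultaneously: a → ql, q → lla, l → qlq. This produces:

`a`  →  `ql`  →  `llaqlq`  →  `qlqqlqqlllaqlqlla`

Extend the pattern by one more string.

llaqlqllallaqlqllallaqlqqlqqlqqlllaqlqllaqlqqlqql

Applying the rule to each of the 17 symbols of qlqqlqqlllaqlqlla gives the pieces lla qlq lla lla qlq lla lla qlq qlq qlq ql lla qlq lla qlq qlq ql, which concatenate to the answer.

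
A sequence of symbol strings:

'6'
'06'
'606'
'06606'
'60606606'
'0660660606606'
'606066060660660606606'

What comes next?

This is a Fibonacci-style word recurrence s(k) = s(k−2)·s(k−1): e.g. 6·06 = 606.
The next term joins 0660660606606 and 606066060660660606606.

0660660606606606066060660660606606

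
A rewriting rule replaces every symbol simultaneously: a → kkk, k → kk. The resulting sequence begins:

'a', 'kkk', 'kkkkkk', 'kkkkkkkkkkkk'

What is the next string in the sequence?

kkkkkkkkkkkkkkkkkkkkkkkk

Expanding kkkkkkkkkkkk: k→kk, k→kk, k→kk, k→kk, k→kk, k→kk, k→kk, k→kk, k→kk, k→kk, k→kk, k→kk. Concatenated: kk kk kk kk kk kk kk kk kk kk kk kk.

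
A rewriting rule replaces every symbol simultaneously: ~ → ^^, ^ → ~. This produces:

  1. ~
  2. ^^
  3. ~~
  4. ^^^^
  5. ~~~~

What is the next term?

^^^^^^^^

Expanding ~~~~: ~→^^, ~→^^, ~→^^, ~→^^. Concatenated: ^^ ^^ ^^ ^^.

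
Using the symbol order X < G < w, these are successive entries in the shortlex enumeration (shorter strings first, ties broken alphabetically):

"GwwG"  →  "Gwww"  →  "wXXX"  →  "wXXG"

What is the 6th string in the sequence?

wXGX

Advancing 2 positions from wXXG through wXXG → wXXw reaches term 6.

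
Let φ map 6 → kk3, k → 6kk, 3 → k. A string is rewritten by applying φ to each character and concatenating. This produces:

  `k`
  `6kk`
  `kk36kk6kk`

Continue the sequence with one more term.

6kk6kkkkk36kk6kkkk36kk6kk

Expanding kk36kk6kk: k→6kk, k→6kk, 3→k, 6→kk3, k→6kk, k→6kk, 6→kk3, k→6kk, k→6kk. Concatenated: 6kk 6kk k kk3 6kk 6kk kk3 6kk 6kk.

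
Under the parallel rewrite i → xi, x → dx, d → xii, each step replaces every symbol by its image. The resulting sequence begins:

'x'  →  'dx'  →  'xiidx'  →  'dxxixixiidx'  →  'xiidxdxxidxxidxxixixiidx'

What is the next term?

Applying the rule to each of the 24 symbols of xiidxdxxidxxidxxixixiidx gives the pieces dx xi xi xii dx xii dx dx xi xii dx dx xi xii dx dx xi dx xi dx xi xi xii dx, which concatenate to the answer.

dxxixixiidxxiidxdxxixiidxdxxixiidxdxxidxxidxxixixiidx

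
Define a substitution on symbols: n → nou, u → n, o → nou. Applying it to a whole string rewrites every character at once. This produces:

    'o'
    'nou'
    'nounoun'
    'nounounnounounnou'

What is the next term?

φ(nounounnounounnou) expands symbol-by-symbol to nou nou n nou nou n nou nou nou n nou nou n nou nou nou n; joining the 17 pieces gives the next term.

nounounnounounnounounounnounounnounounoun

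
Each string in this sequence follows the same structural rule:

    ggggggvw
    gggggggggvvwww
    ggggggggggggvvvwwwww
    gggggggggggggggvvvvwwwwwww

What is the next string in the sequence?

ggggggggggggggggggvvvvvwwwwwwwww

The n-th term is 3n+3 g's then n v's then 2n-1 w's (n = 1, 2, …).
Setting n = 5 gives 18, 5, 9 characters in each block.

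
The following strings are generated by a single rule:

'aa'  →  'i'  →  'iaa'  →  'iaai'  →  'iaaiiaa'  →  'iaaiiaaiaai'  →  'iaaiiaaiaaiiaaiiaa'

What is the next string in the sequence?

iaaiiaaiaaiiaaiiaaiaaiiaaiaai

Each term (from the third on) is the previous term followed by the one before it: term 3 = i·aa = iaa.
The next term joins iaaiiaaiaaiiaaiiaa and iaaiiaaiaai.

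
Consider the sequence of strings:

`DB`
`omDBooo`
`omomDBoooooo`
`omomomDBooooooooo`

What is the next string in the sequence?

Every step adds om to the front and ooo to the end of the previous string.
One more step from omomomDBooooooooo gives the answer.

omomomomDBoooooooooooo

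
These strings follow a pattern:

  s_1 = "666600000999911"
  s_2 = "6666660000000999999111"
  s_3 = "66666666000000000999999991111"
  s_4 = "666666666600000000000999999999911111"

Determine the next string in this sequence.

Each string has the form 6^{2n+2} 0^{2n+3} 9^{2n+2} 1^{n+1} (n = 1, 2, …).
Setting n = 5 gives 12, 13, 12, 6 characters in each block.

6666666666660000000000000999999999999111111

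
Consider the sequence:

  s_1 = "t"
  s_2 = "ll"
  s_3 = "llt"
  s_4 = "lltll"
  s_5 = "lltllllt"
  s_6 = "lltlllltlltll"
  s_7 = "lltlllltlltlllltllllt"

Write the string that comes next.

lltlllltlltlllltlllltlltlllltlltll

From term 3 onward, concatenate the last term with the second-to-last: ll·t = llt, llt·ll = lltll, …
So term 8 is lltlllltlltlllltllllt·lltlllltlltll.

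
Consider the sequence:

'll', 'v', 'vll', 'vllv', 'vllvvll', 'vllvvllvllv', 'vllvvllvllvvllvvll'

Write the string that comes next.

This is a Fibonacci-style word recurrence s(k) = s(k−1)·s(k−2): e.g. v·ll = vll.
So term 8 is vllvvllvllvvllvvll·vllvvllvllv.

vllvvllvllvvllvvllvllvvllvllv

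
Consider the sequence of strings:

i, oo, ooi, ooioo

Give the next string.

ooiooooi

This is a Fibonacci-style word recurrence s(k) = s(k−1)·s(k−2): e.g. oo·i = ooi.
The next term joins ooioo and ooi.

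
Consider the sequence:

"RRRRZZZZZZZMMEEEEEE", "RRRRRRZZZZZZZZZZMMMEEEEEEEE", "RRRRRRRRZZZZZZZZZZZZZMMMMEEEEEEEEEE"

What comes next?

RRRRRRRRRRZZZZZZZZZZZZZZZZMMMMMEEEEEEEEEEEE

Term n consists of 2n R's, followed by 3n+1 Z's, followed by n M's, followed by 2n+2 E's, where the shown terms are n = 2, 3, 4.
At n = 5 the blocks have lengths 10, 16, 5, 12.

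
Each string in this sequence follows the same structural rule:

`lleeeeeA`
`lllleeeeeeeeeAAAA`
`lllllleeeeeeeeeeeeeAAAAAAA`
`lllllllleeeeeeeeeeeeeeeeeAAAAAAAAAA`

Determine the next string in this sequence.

Term n consists of 2n l's, followed by 4n+1 e's, followed by 3n-2 A's (n = 1, 2, …).
For the next term, n = 5, so the run lengths are 10, 21, 13.

lllllllllleeeeeeeeeeeeeeeeeeeeeAAAAAAAAAAAAA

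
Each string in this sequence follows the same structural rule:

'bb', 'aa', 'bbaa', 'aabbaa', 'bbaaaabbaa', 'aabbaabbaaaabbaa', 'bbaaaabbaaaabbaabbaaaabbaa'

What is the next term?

aabbaabbaaaabbaabbaaaabbaaaabbaabbaaaabbaa

Each term (from the third on) is the two preceding terms concatenated in order: term 3 = bb·aa = bbaa.
The next term joins aabbaabbaaaabbaa and bbaaaabbaaaabbaabbaaaabbaa.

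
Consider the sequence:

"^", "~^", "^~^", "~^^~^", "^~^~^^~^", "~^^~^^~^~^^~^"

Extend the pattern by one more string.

This is a Fibonacci-style word recurrence s(k) = s(k−2)·s(k−1): e.g. ^·~^ = ^~^.
The next term joins ^~^~^^~^ and ~^^~^^~^~^^~^.

^~^~^^~^~^^~^^~^~^^~^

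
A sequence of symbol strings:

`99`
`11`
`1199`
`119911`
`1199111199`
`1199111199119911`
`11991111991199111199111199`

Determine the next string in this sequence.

This is a Fibonacci-style word recurrence s(k) = s(k−1)·s(k−2): e.g. 11·99 = 1199.
So term 8 is 11991111991199111199111199·1199111199119911.

119911119911991111991111991199111199119911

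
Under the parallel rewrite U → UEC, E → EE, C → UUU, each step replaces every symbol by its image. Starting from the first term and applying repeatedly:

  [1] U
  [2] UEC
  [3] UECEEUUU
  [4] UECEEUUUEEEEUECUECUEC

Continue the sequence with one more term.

UECEEUUUEEEEUECUECUECEEEEEEEEUECEEUUUUECEEUUUUECEEUUU

Replace each of the 21 characters of UECEEUUUEEEEUECUECUEC in place — UEC EE UUU EE EE UEC UEC UEC EE EE EE EE UEC EE UUU UEC EE UUU UEC EE UUU — and concatenate.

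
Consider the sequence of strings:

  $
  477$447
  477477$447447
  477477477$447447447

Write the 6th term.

s(k+1) = 477·s(k)·447, so each term gains 477 as a prefix and 447 as a suffix.
From 477477477$447447447, 2 further steps: 477477477$447447447 → 477477477477$447447447447 → (answer).

477477477477477$447447447447447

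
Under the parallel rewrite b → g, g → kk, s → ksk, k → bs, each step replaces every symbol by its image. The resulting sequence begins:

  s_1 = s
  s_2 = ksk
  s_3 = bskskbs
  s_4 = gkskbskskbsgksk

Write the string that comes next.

kkbskskbsgkskbskskbsgkskkkbskskbs

Applying the rule to each of the 15 symbols of gkskbskskbsgksk gives the pieces kk bs ksk bs g ksk bs ksk bs g ksk kk bs ksk bs, which concatenate to the answer.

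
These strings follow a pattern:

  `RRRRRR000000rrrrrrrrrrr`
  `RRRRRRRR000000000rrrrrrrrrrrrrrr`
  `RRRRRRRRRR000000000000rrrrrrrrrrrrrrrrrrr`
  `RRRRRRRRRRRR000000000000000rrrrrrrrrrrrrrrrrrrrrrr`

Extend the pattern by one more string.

The n-th term is 2n+2 R's then 3n 0's then 4n+3 r's, where the shown terms are n = 2, 3, 4, 5.
For the next term, n = 6, so the run lengths are 14, 18, 27.

RRRRRRRRRRRRRR000000000000000000rrrrrrrrrrrrrrrrrrrrrrrrrrr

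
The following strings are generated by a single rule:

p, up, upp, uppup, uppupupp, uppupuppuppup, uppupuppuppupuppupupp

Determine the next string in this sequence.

uppupuppuppupuppupuppuppupuppuppup

From term 3 onward, concatenate the last term with the second-to-last: up·p = upp, upp·up = uppup, …
The next term joins uppupuppuppupuppupupp and uppupuppuppup.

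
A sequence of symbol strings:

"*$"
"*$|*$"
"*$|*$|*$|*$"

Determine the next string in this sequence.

Every step duplicates the string with '|' between the halves.
Doubling *$|*$|*$|*$ with '|' between the halves:

*$|*$|*$|*$|*$|*$|*$|*$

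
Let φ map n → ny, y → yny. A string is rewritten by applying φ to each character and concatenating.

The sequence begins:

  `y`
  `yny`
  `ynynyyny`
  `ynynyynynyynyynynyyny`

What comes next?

ynynyynynyynyynynyynynyynyynynyynyynynyynynyynyynynyyny

Replace each of the 21 characters of ynynyynynyynyynynyyny in place — yny ny yny ny yny yny ny yny ny yny yny ny yny yny ny yny ny yny yny ny yny — and concatenate.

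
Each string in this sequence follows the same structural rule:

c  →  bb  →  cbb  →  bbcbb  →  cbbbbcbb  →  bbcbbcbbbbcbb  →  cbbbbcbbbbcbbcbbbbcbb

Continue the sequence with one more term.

Each term (from the third on) is the two preceding terms concatenated in order: term 3 = c·bb = cbb.
So term 8 is bbcbbcbbbbcbb·cbbbbcbbbbcbbcbbbbcbb.

bbcbbcbbbbcbbcbbbbcbbbbcbbcbbbbcbb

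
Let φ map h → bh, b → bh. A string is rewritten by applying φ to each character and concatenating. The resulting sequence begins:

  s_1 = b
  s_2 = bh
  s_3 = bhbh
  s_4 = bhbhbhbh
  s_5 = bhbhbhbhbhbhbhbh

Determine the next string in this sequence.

Replace each of the 16 characters of bhbhbhbhbhbhbhbh in place — bh bh bh bh bh bh bh bh bh bh bh bh bh bh bh bh — and concatenate.

bhbhbhbhbhbhbhbhbhbhbhbhbhbhbhbh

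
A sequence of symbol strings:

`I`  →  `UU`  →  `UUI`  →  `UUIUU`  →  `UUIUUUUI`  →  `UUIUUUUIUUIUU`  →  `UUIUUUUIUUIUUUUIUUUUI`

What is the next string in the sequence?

Each term (from the third on) is the previous term followed by the one before it: term 3 = UU·I = UUI.
The next term joins UUIUUUUIUUIUUUUIUUUUI and UUIUUUUIUUIUU.

UUIUUUUIUUIUUUUIUUUUIUUIUUUUIUUIUU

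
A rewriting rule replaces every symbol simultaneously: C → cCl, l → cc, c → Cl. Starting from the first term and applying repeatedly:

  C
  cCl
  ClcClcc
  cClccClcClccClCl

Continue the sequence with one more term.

Applying the rule to each of the 16 symbols of cClccClcClccClCl gives the pieces Cl cCl cc Cl Cl cCl cc Cl cCl cc Cl Cl cCl cc cCl cc, which concatenate to the answer.

ClcClccClClcClccClcClccClClcClcccClcc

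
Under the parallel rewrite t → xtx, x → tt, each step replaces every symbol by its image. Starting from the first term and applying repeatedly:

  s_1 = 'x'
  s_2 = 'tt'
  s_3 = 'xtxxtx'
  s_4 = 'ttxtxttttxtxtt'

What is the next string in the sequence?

xtxxtxttxtxttxtxxtxxtxxtxttxtxttxtxxtx

φ(ttxtxttttxtxtt) expands symbol-by-symbol to xtx xtx tt xtx tt xtx xtx xtx xtx tt xtx tt xtx xtx; joining the 14 pieces gives the next term.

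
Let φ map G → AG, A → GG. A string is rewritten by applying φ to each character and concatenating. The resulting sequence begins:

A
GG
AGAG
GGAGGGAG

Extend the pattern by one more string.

Expanding GGAGGGAG: G→AG, G→AG, A→GG, G→AG, G→AG, G→AG, A→GG, G→AG. Concatenated: AG AG GG AG AG AG GG AG.

AGAGGGAGAGAGGGAG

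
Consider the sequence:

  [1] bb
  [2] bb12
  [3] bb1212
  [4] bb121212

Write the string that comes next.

bb12121212

The strings grow by a fixed suffix 12 each time.
So the next term is bb121212·12.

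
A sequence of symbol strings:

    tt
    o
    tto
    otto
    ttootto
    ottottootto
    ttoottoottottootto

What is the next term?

From term 3 onward, concatenate the second-to-last term with the last: tt·o = tto, o·tto = otto, …
Continuing: ottottootto · ttoottoottottootto gives term 8.

ottottoottottoottoottottootto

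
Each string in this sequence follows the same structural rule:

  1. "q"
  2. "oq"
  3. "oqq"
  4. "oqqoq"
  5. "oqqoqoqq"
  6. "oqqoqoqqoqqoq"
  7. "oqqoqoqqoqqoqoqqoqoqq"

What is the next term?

From term 3 onward, concatenate the last term with the second-to-last: oq·q = oqq, oqq·oq = oqqoq, …
The next term joins oqqoqoqqoqqoqoqqoqoqq and oqqoqoqqoqqoq.

oqqoqoqqoqqoqoqqoqoqqoqqoqoqqoqqoq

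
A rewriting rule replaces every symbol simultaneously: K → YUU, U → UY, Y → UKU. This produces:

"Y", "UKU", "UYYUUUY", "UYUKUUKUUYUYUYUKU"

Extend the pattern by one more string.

Applying the rule to each of the 17 symbols of UYUKUUKUUYUYUYUKU gives the pieces UY UKU UY YUU UY UY YUU UY UY UKU UY UKU UY UKU UY YUU UY, which concatenate to the answer.

UYUKUUYYUUUYUYYUUUYUYUKUUYUKUUYUKUUYYUUUY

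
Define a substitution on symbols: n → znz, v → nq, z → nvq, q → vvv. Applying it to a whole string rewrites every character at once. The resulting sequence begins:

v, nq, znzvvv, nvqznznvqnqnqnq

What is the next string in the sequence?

Rewriting the 15 symbols of nvqznznvqnqnqnq one by one yields znz nq vvv nvq znz nvq znz nq vvv znz vvv znz vvv znz vvv; concatenated:

znznqvvvnvqznznvqznznqvvvznzvvvznzvvvznzvvv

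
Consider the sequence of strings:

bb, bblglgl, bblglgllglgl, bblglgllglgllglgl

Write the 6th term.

bblglgllglgllglgllglgllglgl

Each term is the previous one with lglgl appended.
From bblglgllglgllglgl, 2 further steps: bblglgllglgllglgl → bblglgllglgllglgllglgl → (answer).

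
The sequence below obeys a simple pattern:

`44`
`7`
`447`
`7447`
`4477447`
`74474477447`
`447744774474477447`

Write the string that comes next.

From term 3 onward, concatenate the second-to-last term with the last: 44·7 = 447, 7·447 = 7447, …
Continuing: 74474477447 · 447744774474477447 gives term 8.

74474477447447744774474477447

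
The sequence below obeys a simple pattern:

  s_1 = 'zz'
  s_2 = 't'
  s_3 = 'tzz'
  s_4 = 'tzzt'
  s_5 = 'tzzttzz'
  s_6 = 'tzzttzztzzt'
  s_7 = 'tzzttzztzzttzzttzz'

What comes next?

Each term (from the third on) is the previous term followed by the one before it: term 3 = t·zz = tzz.
Continuing: tzzttzztzzttzzttzz · tzzttzztzzt gives term 8.

tzzttzztzzttzzttzztzzttzztzzt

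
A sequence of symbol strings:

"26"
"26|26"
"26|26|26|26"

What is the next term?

Each string is two copies of the previous one joined by '|'.
Doubling 26|26|26|26 with '|' between the halves:

26|26|26|26|26|26|26|26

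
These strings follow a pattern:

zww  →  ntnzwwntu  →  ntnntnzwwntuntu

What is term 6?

ntnntnntnntnntnzwwntuntuntuntuntu

Each term wraps the previous one in ntn on the left and ntu on the right.
From ntnntnzwwntuntu, 3 further steps: ntnntnzwwntuntu → ntnntnntnzwwntuntuntu → ntnntnntnntnzwwntuntuntuntu → (answer).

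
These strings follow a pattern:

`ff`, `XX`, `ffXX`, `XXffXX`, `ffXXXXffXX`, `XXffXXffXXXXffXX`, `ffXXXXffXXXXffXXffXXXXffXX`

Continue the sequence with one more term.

XXffXXffXXXXffXXffXXXXffXXXXffXXffXXXXffXX

This is a Fibonacci-style word recurrence s(k) = s(k−2)·s(k−1): e.g. ff·XX = ffXX.
Continuing: XXffXXffXXXXffXX · ffXXXXffXXXXffXXffXXXXffXX gives term 8.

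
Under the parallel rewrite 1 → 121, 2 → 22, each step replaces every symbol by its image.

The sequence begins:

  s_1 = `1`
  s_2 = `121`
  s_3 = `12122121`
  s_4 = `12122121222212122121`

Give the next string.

Applying the rule to each of the 20 symbols of 12122121222212122121 gives the pieces 121 22 121 22 22 121 22 121 22 22 22 22 121 22 121 22 22 121 22 121, which concatenate to the answer.

121221212222121221212222222212122121222212122121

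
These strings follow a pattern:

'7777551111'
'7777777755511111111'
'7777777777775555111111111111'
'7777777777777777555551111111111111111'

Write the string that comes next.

Reading off run lengths: 7 runs 4, 8, 12, 16; 5 runs 2, 3, 4, 5; 1 runs 4, 8, 12, 16 — each is linear in n (n = 1, 2, …).
Setting n = 5 gives 20, 6, 20 characters in each block.

7777777777777777777755555511111111111111111111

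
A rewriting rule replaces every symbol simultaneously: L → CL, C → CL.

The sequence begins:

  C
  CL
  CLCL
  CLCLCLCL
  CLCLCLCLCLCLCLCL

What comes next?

Rewriting the 16 symbols of CLCLCLCLCLCLCLCL one by one yields CL CL CL CL CL CL CL CL CL CL CL CL CL CL CL CL; concatenated:

CLCLCLCLCLCLCLCLCLCLCLCLCLCLCLCL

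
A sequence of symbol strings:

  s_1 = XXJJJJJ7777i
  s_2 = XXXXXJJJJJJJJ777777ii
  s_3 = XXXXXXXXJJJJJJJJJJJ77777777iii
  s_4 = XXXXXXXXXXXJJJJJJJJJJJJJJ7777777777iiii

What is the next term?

XXXXXXXXXXXXXXJJJJJJJJJJJJJJJJJ777777777777iiiii

Each string has the form X^{3n-1} J^{3n+2} 7^{2n+2} i^{n} (n = 1, 2, …).
For the next term, n = 5, so the run lengths are 14, 17, 12, 5.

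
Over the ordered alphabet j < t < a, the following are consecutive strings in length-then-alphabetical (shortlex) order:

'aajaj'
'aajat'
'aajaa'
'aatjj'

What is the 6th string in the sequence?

aatja

Stepping forward 2 times from aatjj: aatjj → aatjt, then the target.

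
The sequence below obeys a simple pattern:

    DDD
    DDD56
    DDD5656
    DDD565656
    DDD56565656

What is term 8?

Each term is the previous one with 56 appended.
From DDD56565656, 3 further steps: DDD56565656 → DDD5656565656 → DDD565656565656 → (answer).

DDD56565656565656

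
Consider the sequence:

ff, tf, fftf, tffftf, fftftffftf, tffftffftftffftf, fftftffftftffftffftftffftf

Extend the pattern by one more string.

tffftffftftffftffftftffftftffftffftftffftf

From term 3 onward, concatenate the second-to-last term with the last: ff·tf = fftf, tf·fftf = tffftf, …
Continuing: tffftffftftffftf · fftftffftftffftffftftffftf gives term 8.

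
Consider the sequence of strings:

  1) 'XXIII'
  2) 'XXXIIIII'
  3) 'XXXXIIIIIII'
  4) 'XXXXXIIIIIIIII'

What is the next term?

The n-th term is n X's then 2n-1 I's, where the shown terms are n = 2, 3, 4, 5.
At n = 6 the blocks have lengths 6, 11.

XXXXXXIIIIIIIIIII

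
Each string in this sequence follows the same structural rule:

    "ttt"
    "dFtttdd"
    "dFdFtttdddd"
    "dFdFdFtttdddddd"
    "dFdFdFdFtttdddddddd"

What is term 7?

s(k+1) = dF·s(k)·dd, so each term gains dF as a prefix and dd as a suffix.
From dFdFdFdFtttdddddddd, 2 further steps: dFdFdFdFtttdddddddd → dFdFdFdFdFtttdddddddddd → (answer).

dFdFdFdFdFdFtttdddddddddddd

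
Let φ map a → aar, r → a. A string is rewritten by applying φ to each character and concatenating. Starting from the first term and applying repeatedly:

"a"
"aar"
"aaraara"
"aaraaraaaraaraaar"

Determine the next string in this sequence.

aaraaraaaraaraaaraaraaraaaraaraaaraaraara

φ(aaraaraaaraaraaar) expands symbol-by-symbol to aar aar a aar aar a aar aar aar a aar aar a aar aar aar a; joining the 17 pieces gives the next term.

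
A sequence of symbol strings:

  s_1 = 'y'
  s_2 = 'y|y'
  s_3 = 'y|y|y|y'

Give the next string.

Each string is two copies of the previous one joined by '|'.
Doubling y|y|y|y with '|' between the halves:

y|y|y|y|y|y|y|y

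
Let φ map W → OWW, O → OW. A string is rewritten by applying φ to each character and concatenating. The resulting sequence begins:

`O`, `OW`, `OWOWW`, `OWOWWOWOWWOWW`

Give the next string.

OWOWWOWOWWOWWOWOWWOWOWWOWWOWOWWOWW

Replace each of the 13 characters of OWOWWOWOWWOWW in place — OW OWW OW OWW OWW OW OWW OW OWW OWW OW OWW OWW — and concatenate.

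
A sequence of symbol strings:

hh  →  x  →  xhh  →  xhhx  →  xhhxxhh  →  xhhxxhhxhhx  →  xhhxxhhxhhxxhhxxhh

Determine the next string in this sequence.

From term 3 onward, concatenate the last term with the second-to-last: x·hh = xhh, xhh·x = xhhx, …
So term 8 is xhhxxhhxhhxxhhxxhh·xhhxxhhxhhx.

xhhxxhhxhhxxhhxxhhxhhxxhhxhhx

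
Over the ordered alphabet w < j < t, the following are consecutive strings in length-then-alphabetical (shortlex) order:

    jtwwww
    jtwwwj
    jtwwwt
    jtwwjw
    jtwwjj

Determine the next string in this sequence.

Find the rightmost character of jtwwjj below t, bump it to the next letter, and reset everything to its right to w.

jtwwjt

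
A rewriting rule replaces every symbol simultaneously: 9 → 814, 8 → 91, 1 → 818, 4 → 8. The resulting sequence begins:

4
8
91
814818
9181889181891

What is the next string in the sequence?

8148189181891918148189181891814818

φ(9181889181891) expands symbol-by-symbol to 814 818 91 818 91 91 814 818 91 818 91 814 818; joining the 13 pieces gives the next term.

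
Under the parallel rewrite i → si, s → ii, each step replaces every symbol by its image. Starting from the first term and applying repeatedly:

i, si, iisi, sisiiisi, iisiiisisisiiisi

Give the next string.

sisiiisisisiiisiiisiiisisisiiisi

Replace each of the 16 characters of iisiiisisisiiisi in place — si si ii si si si ii si ii si ii si si si ii si — and concatenate.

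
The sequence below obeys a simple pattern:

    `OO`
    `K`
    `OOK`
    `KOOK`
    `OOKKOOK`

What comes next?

Each term (from the third on) is the two preceding terms concatenated in order: term 3 = OO·K = OOK.
The next term joins KOOK and OOKKOOK.

KOOKOOKKOOK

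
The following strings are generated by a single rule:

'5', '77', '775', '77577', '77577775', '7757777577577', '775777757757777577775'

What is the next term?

From term 3 onward, concatenate the last term with the second-to-last: 77·5 = 775, 775·77 = 77577, …
The next term joins 775777757757777577775 and 7757777577577.

7757777577577775777757757777577577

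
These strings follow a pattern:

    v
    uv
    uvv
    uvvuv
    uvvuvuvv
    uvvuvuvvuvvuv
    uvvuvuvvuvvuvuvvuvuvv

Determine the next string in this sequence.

This is a Fibonacci-style word recurrence s(k) = s(k−1)·s(k−2): e.g. uv·v = uvv.
The next term joins uvvuvuvvuvvuvuvvuvuvv and uvvuvuvvuvvuv.

uvvuvuvvuvvuvuvvuvuvvuvvuvuvvuvvuv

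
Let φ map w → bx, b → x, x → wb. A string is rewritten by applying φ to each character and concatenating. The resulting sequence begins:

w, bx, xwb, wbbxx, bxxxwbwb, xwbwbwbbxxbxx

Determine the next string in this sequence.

wbbxxbxxbxxxwbwbxwbwb

Replace each of the 13 characters of xwbwbwbbxxbxx in place — wb bx x bx x bx x x wb wb x wb wb — and concatenate.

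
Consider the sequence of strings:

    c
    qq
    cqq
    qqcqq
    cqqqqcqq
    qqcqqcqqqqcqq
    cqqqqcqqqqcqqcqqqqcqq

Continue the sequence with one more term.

This is a Fibonacci-style word recurrence s(k) = s(k−2)·s(k−1): e.g. c·qq = cqq.
Continuing: qqcqqcqqqqcqq · cqqqqcqqqqcqqcqqqqcqq gives term 8.

qqcqqcqqqqcqqcqqqqcqqqqcqqcqqqqcqq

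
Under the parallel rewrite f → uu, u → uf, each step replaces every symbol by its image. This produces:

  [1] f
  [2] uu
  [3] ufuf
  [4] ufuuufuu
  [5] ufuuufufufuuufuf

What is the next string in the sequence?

ufuuufufufuuufuuufuuufufufuuufuu

φ(ufuuufufufuuufuf) expands symbol-by-symbol to uf uu uf uf uf uu uf uu uf uu uf uf uf uu uf uu; joining the 16 pieces gives the next term.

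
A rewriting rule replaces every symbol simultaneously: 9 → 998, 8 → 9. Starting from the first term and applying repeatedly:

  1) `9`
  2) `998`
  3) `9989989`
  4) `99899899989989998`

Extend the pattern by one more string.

Rewriting the 17 symbols of 99899899989989998 one by one yields 998 998 9 998 998 9 998 998 998 9 998 998 9 998 998 998 9; concatenated:

99899899989989998998998999899899989989989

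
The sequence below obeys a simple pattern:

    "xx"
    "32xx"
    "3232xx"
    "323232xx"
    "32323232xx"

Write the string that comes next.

3232323232xx

Each term is the previous one with 32 prepended.
So the next term is 32·32323232xx.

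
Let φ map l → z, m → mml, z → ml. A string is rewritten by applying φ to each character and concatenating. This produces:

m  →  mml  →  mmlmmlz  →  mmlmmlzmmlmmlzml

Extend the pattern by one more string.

mmlmmlzmmlmmlzmlmmlmmlzmmlmmlzmlmmlz

Replace each of the 16 characters of mmlmmlzmmlmmlzml in place — mml mml z mml mml z ml mml mml z mml mml z ml mml z — and concatenate.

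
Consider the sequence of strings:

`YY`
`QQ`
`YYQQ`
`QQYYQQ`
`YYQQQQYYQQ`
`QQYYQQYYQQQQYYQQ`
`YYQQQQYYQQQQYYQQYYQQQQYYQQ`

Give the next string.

This is a Fibonacci-style word recurrence s(k) = s(k−2)·s(k−1): e.g. YY·QQ = YYQQ.
The next term joins QQYYQQYYQQQQYYQQ and YYQQQQYYQQQQYYQQYYQQQQYYQQ.

QQYYQQYYQQQQYYQQYYQQQQYYQQQQYYQQYYQQQQYYQQ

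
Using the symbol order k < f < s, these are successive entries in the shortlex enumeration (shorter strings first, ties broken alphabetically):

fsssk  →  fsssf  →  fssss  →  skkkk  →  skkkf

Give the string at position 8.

Advancing 3 positions from skkkf through skkkf → skkks → skkfk reaches term 8.

skkff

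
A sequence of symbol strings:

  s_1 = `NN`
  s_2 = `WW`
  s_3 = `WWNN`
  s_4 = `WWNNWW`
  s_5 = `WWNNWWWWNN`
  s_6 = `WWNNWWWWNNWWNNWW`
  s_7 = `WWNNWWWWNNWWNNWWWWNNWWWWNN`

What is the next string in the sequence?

WWNNWWWWNNWWNNWWWWNNWWWWNNWWNNWWWWNNWWNNWW

This is a Fibonacci-style word recurrence s(k) = s(k−1)·s(k−2): e.g. WW·NN = WWNN.
The next term joins WWNNWWWWNNWWNNWWWWNNWWWWNN and WWNNWWWWNNWWNNWW.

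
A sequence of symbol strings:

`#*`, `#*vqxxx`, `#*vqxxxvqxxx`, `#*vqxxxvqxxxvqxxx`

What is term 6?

#*vqxxxvqxxxvqxxxvqxxxvqxxx

Every step adds vqxxx to the end: s(k+1) = s(k)·vqxxx.
From #*vqxxxvqxxxvqxxx, 2 further steps: #*vqxxxvqxxxvqxxx → #*vqxxxvqxxxvqxxxvqxxx → (answer).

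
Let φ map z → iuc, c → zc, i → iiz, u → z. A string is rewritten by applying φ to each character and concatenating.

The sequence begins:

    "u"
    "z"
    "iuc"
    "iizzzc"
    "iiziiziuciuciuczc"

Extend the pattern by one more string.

φ(iiziiziuciuciuczc) expands symbol-by-symbol to iiz iiz iuc iiz iiz iuc iiz z zc iiz z zc iiz z zc iuc zc; joining the 17 pieces gives the next term.

iiziiziuciiziiziuciizzzciizzzciizzzciuczc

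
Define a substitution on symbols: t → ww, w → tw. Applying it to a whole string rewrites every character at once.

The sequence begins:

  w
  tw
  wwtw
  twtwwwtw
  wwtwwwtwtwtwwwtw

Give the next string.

twtwwwtwtwtwwwtwwwtwwwtwtwtwwwtw

Replace each of the 16 characters of wwtwwwtwtwtwwwtw in place — tw tw ww tw tw tw ww tw ww tw ww tw tw tw ww tw — and concatenate.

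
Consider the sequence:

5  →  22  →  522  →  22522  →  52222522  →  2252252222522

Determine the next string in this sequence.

This is a Fibonacci-style word recurrence s(k) = s(k−2)·s(k−1): e.g. 5·22 = 522.
Continuing: 52222522 · 2252252222522 gives term 7.

522225222252252222522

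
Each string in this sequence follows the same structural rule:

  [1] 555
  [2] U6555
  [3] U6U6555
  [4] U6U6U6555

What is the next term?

U6U6U6U6555

Each term is the previous one with U6 prepended.
So the next term is U6·U6U6U6555.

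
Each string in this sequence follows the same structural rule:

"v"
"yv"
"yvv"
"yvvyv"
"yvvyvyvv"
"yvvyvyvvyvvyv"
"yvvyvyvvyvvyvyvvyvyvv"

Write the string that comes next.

This is a Fibonacci-style word recurrence s(k) = s(k−1)·s(k−2): e.g. yv·v = yvv.
The next term joins yvvyvyvvyvvyvyvvyvyvv and yvvyvyvvyvvyv.

yvvyvyvvyvvyvyvvyvyvvyvvyvyvvyvvyv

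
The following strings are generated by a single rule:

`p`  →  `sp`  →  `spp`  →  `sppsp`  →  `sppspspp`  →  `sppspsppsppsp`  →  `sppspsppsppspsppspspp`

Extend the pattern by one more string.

sppspsppsppspsppspsppsppspsppsppsp

Each term (from the third on) is the previous term followed by the one before it: term 3 = sp·p = spp.
So term 8 is sppspsppsppspsppspspp·sppspsppsppsp.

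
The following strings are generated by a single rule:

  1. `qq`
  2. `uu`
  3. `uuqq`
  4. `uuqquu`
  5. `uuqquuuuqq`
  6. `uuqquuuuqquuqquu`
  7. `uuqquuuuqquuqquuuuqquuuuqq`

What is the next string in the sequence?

From term 3 onward, concatenate the last term with the second-to-last: uu·qq = uuqq, uuqq·uu = uuqquu, …
The next term joins uuqquuuuqquuqquuuuqquuuuqq and uuqquuuuqquuqquu.

uuqquuuuqquuqquuuuqquuuuqquuqquuuuqquuqquu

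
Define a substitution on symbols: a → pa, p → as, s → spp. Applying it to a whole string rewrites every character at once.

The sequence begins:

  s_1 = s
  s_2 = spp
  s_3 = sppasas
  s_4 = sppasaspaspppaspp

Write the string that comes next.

Rewriting the 17 symbols of sppasaspaspppaspp one by one yields spp as as pa spp pa spp as pa spp as as as pa spp as as; concatenated:

sppasaspaspppasppaspasppasasaspasppasas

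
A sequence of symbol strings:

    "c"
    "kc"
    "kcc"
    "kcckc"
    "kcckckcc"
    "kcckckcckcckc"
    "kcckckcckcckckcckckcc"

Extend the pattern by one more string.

kcckckcckcckckcckckcckcckckcckcckc

Each term (from the third on) is the previous term followed by the one before it: term 3 = kc·c = kcc.
The next term joins kcckckcckcckckcckckcc and kcckckcckcckc.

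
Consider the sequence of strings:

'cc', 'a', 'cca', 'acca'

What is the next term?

ccaacca

This is a Fibonacci-style word recurrence s(k) = s(k−2)·s(k−1): e.g. cc·a = cca.
Continuing: cca · acca gives term 5.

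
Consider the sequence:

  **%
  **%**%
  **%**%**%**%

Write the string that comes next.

Each string is two copies of the previous one concatenated.
So the next term is two copies of **%**%**%**%.

**%**%**%**%**%**%**%**%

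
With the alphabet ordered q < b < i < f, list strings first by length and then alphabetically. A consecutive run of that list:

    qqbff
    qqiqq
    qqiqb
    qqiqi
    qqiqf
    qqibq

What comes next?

Find the rightmost character of qqibq below f, bump it to the next letter, and reset everything to its right to q.

qqibb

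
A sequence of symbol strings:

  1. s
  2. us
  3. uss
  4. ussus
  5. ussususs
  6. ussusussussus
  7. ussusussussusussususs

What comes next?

ussusussussusussusussussusussussus

Each term (from the third on) is the previous term followed by the one before it: term 3 = us·s = uss.
So term 8 is ussusussussusussususs·ussusussussus.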